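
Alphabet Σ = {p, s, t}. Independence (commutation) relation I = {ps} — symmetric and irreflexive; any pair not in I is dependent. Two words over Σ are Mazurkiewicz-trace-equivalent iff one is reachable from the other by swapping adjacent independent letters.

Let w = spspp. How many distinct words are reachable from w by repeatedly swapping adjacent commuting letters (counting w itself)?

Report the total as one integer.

drop 0:s onto floor
drop 1:p onto floor
drop 2:s onto {0:s}
drop 3:p onto {1:p}
drop 4:p onto {3:p}
ground layer = {0:s, 1:p}
drop-orders for the pieces not yet dropped (sum over which currently-grounded one goes next):
  1 to go: {2} 1  {4} 1
  2 to go: {0,2} 1  {2,4} 2  {3,4} 1
  3 to go: {0,2,4} 3  {1,3,4} 1  {2,3,4} 3
  if 0:s drops first: 4 orders
  if 1:p drops first: 6 orders
heap linearizations: 10

10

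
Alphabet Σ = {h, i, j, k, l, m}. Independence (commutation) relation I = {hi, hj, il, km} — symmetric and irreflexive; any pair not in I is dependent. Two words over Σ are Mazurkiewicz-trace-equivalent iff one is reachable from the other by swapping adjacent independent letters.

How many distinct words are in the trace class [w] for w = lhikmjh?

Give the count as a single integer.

12

#0=l has no predecessor
#1=h depends on [0:l]
#2=i has no predecessor
#3=k depends on [1:h, 2:i]
#4=m depends on [1:h, 2:i]
#5=j depends on [3:k, 4:m]
#6=h depends on [3:k, 4:m]
sources: [0:l, 2:i]
N(rest) = Σ N(rest − s) over sources s of rest; N(one piece) = 1:
  size 1 → [5]=1  [6]=1
  size 2 → [5,6]=2
  size 3 → [3,5,6]=2  [4,5,6]=2
  size 4 → [3,4,5,6]=4
  size 5 → [1,3,4,5,6]=4  [2,3,4,5,6]=4
  first=0(l) contributes 8
  first=2(i) contributes 4
|[w]| = 12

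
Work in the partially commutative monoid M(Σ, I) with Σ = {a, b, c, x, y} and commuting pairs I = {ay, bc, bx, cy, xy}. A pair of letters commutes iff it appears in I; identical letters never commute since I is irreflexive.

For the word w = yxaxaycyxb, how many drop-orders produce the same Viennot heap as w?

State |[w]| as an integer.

175

0(y) covers ∅
1(x) covers ∅
2(a) covers 1:x
3(x) covers 2:a
4(a) covers 3:x
5(y) covers 0:y
6(c) covers 4:a
7(y) covers 5:y
8(x) covers 6:c
9(b) covers 4:a, 7:y
floor of heap: 0:y, 1:x
completions by unplaced set U, small U first (add the entries for U minus each lowest piece of U):
  |U|=1: {8}:1  {9}:1
  |U|=2: {6,8}:1  {7,9}:1  {8,9}:2
  |U|=3: {5,7,9}:1  {6,8,9}:3  {7,8,9}:3
  |U|=4: {0,5,7,9}:1  {4,6,8,9}:3  {5,7,8,9}:4  {6,7,8,9}:6
  |U|=5: {0,5,7,8,9}:5  {3,4,6,8,9}:3  {4,6,7,8,9}:9  {5,6,7,8,9}:10
  |U|=6: {0,5,6,7,8,9}:15  {2,3,4,6,8,9}:3  {3,4,6,7,8,9}:12  {4,5,6,7,8,9}:19
  |U|=7: {0,4,5,6,7,8,9}:34  {1,2,3,4,6,8,9}:3  {2,3,4,6,7,8,9}:15  {3,4,5,6,7,8,9}:31
  |U|=8: {0,3,4,5,6,7,8,9}:65  {1,2,3,4,6,7,8,9}:18  {2,3,4,5,6,7,8,9}:46
  start at 0(y): 64
  start at 1(x): 111
sum over floor = 175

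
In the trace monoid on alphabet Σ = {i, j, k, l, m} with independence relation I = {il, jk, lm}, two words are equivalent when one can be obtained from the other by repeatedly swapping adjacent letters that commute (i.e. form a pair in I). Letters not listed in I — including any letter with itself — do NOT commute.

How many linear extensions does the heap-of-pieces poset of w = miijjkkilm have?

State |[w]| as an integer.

18

#0=m has no predecessor
#1=i depends on [0:m]
#2=i depends on [1:i]
#3=j depends on [2:i]
#4=j depends on [3:j]
#5=k depends on [2:i]
#6=k depends on [5:k]
#7=i depends on [4:j, 6:k]
#8=l depends on [4:j, 6:k]
#9=m depends on [7:i]
sources: [0:m]
N(rest) = Σ N(rest − s) over sources s of rest; N(one piece) = 1:
  size 1 → [8]=1  [9]=1
  size 2 → [7,9]=1  [8,9]=2
  size 3 → [7,8,9]=3
  size 4 → [4,7,8,9]=3  [6,7,8,9]=3
  size 5 → [3,4,7,8,9]=3  [4,6,7,8,9]=6  [5,6,7,8,9]=3
  size 6 → [3,4,6,7,8,9]=9  [4,5,6,7,8,9]=9
  size 7 → [3,4,5,6,7,8,9]=18
  size 8 → [2,3,4,5,6,7,8,9]=18
  first=0(m) contributes 18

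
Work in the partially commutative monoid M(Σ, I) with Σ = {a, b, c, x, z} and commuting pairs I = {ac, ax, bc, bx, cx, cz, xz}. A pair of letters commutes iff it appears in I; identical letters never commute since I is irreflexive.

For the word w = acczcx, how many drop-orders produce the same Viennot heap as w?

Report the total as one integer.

60

drop 0:a onto floor
drop 1:c onto floor
drop 2:c onto {1:c}
drop 3:z onto {0:a}
drop 4:c onto {2:c}
drop 5:x onto floor
ground layer = {0:a, 1:c, 5:x}
drop-orders for the pieces not yet dropped (sum over which currently-grounded one goes next):
  1 to go: {3} 1  {4} 1  {5} 1
  2 to go: {0,3} 1  {2,4} 1  {3,4} 2  {3,5} 2  {4,5} 2
  3 to go: {0,3,4} 3  {0,3,5} 3  {1,2,4} 1  {2,3,4} 3  {2,4,5} 3  {3,4,5} 6
  4 to go: {0,2,3,4} 6  {0,3,4,5} 12  {1,2,3,4} 4  {1,2,4,5} 4  {2,3,4,5} 12
  if 0:a drops first: 20 orders
  if 1:c drops first: 30 orders
  if 5:x drops first: 10 orders
heap linearizations: 60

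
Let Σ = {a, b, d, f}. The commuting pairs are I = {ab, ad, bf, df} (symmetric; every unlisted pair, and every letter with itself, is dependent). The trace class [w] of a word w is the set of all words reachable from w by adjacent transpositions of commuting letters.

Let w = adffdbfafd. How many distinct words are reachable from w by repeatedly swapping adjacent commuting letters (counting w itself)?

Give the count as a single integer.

0(a) covers ∅
1(d) covers ∅
2(f) covers 0:a
3(f) covers 2:f
4(d) covers 1:d
5(b) covers 4:d
6(f) covers 3:f
7(a) covers 6:f
8(f) covers 7:a
9(d) covers 5:b
floor of heap: 0:a, 1:d
completions by unplaced set U, small U first (add the entries for U minus each lowest piece of U):
  |U|=1: {8}:1  {9}:1
  |U|=2: {5,9}:1  {7,8}:1  {8,9}:2
  |U|=3: {4,5,9}:1  {5,8,9}:3  {6,7,8}:1  {7,8,9}:3
  |U|=4: {1,4,5,9}:1  {3,6,7,8}:1  {4,5,8,9}:4  {5,7,8,9}:6  {6,7,8,9}:4
  |U|=5: {1,4,5,8,9}:5  {2,3,6,7,8}:1  {3,6,7,8,9}:5  {4,5,7,8,9}:10  {5,6,7,8,9}:10
  |U|=6: {0,2,3,6,7,8}:1  {1,4,5,7,8,9}:15  {2,3,6,7,8,9}:6  {3,5,6,7,8,9}:15  {4,5,6,7,8,9}:20
  |U|=7: {0,2,3,6,7,8,9}:7  {1,4,5,6,7,8,9}:35  {2,3,5,6,7,8,9}:21  {3,4,5,6,7,8,9}:35
  |U|=8: {0,2,3,5,6,7,8,9}:28  {1,3,4,5,6,7,8,9}:70  {2,3,4,5,6,7,8,9}:56
  start at 0(a): 126
  start at 1(d): 84
sum over floor = 210

210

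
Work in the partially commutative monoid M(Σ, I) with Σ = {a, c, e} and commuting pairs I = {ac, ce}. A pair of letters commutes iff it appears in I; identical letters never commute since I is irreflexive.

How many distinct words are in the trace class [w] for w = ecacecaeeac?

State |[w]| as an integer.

0(e) covers ∅
1(c) covers ∅
2(a) covers 0:e
3(c) covers 1:c
4(e) covers 2:a
5(c) covers 3:c
6(a) covers 4:e
7(e) covers 6:a
8(e) covers 7:e
9(a) covers 8:e
10(c) covers 5:c
floor of heap: 0:e, 1:c
completions by unplaced set U, small U first (add the entries for U minus each lowest piece of U):
  |U|=1: {9}:1  {10}:1
  |U|=2: {5,10}:1  {8,9}:1  {9,10}:2
  |U|=3: {3,5,10}:1  {5,9,10}:3  {7,8,9}:1  {8,9,10}:3
  |U|=4: {1,3,5,10}:1  {3,5,9,10}:4  {5,8,9,10}:6  {6,7,8,9}:1  {7,8,9,10}:4
  |U|=5: {1,3,5,9,10}:5  {3,5,8,9,10}:10  {4,6,7,8,9}:1  {5,7,8,9,10}:10  {6,7,8,9,10}:5
  |U|=6: {1,3,5,8,9,10}:15  {2,4,6,7,8,9}:1  {3,5,7,8,9,10}:20  {4,6,7,8,9,10}:6  {5,6,7,8,9,10}:15
  |U|=7: {0,2,4,6,7,8,9}:1  {1,3,5,7,8,9,10}:35  {2,4,6,7,8,9,10}:7  {3,5,6,7,8,9,10}:35  {4,5,6,7,8,9,10}:21
  |U|=8: {0,2,4,6,7,8,9,10}:8  {1,3,5,6,7,8,9,10}:70  {2,4,5,6,7,8,9,10}:28  {3,4,5,6,7,8,9,10}:56
  |U|=9: {0,2,4,5,6,7,8,9,10}:36  {1,3,4,5,6,7,8,9,10}:126  {2,3,4,5,6,7,8,9,10}:84
  start at 0(e): 210
  start at 1(c): 120
sum over floor = 330

330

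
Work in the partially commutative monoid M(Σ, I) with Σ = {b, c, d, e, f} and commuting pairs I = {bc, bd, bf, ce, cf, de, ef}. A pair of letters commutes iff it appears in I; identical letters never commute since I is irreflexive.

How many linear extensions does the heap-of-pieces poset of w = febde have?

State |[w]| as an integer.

drop 0:f onto floor
drop 1:e onto floor
drop 2:b onto {1:e}
drop 3:d onto {0:f}
drop 4:e onto {2:b}
ground layer = {0:f, 1:e}
drop-orders for the pieces not yet dropped (sum over which currently-grounded one goes next):
  1 to go: {3} 1  {4} 1
  2 to go: {0,3} 1  {2,4} 1  {3,4} 2
  3 to go: {0,3,4} 3  {1,2,4} 1  {2,3,4} 3
  if 0:f drops first: 4 orders
  if 1:e drops first: 6 orders
heap linearizations: 10

10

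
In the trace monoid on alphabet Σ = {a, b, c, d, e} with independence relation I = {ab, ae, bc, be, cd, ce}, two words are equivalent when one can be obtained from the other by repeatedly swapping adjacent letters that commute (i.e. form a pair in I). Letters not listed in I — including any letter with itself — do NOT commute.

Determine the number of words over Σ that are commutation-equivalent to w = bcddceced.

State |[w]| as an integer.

0(b) covers ∅
1(c) covers ∅
2(d) covers 0:b
3(d) covers 2:d
4(c) covers 1:c
5(e) covers 3:d
6(c) covers 4:c
7(e) covers 5:e
8(d) covers 7:e
floor of heap: 0:b, 1:c
completions by unplaced set U, small U first (add the entries for U minus each lowest piece of U):
  |U|=1: {6}:1  {8}:1
  |U|=2: {4,6}:1  {6,8}:2  {7,8}:1
  |U|=3: {1,4,6}:1  {4,6,8}:3  {5,7,8}:1  {6,7,8}:3
  |U|=4: {1,4,6,8}:4  {3,5,7,8}:1  {4,6,7,8}:6  {5,6,7,8}:4
  |U|=5: {1,4,6,7,8}:10  {2,3,5,7,8}:1  {3,5,6,7,8}:5  {4,5,6,7,8}:10
  |U|=6: {0,2,3,5,7,8}:1  {1,4,5,6,7,8}:20  {2,3,5,6,7,8}:6  {3,4,5,6,7,8}:15
  |U|=7: {0,2,3,5,6,7,8}:7  {1,3,4,5,6,7,8}:35  {2,3,4,5,6,7,8}:21
  start at 0(b): 56
  start at 1(c): 28
sum over floor = 84

84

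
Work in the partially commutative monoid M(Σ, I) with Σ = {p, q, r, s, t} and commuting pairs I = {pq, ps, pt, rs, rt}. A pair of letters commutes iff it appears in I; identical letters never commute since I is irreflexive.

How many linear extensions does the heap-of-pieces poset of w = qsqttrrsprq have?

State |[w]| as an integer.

35

piece 0:q — minimal
piece 1:s rests on {0:q}
piece 2:q rests on {1:s}
piece 3:t rests on {2:q}
piece 4:t rests on {3:t}
piece 5:r rests on {2:q}
piece 6:r rests on {5:r}
piece 7:s rests on {4:t}
piece 8:p rests on {6:r}
piece 9:r rests on {8:p}
piece 10:q rests on {7:s, 9:r}
minimal pieces: {0:q}
ways to finish when only these pieces remain (= sum over removing one remaining piece with nothing left below it):
  1 left: {10}→1
  2 left: {7,10}→1  {9,10}→1
  3 left: {4,7,10}→1  {7,9,10}→2  {8,9,10}→1
  4 left: {3,4,7,10}→1  {4,7,9,10}→3  {6,8,9,10}→1  {7,8,9,10}→3
  5 left: {3,4,7,9,10}→4  {4,7,8,9,10}→6  {5,6,8,9,10}→1  {6,7,8,9,10}→4
  6 left: {3,4,7,8,9,10}→10  {4,6,7,8,9,10}→10  {5,6,7,8,9,10}→5
  7 left: {3,4,6,7,8,9,10}→20  {4,5,6,7,8,9,10}→15
  8 left: {3,4,5,6,7,8,9,10}→35
  9 left: {2,3,4,5,6,7,8,9,10}→35
  placing 0:q first → 35 extensions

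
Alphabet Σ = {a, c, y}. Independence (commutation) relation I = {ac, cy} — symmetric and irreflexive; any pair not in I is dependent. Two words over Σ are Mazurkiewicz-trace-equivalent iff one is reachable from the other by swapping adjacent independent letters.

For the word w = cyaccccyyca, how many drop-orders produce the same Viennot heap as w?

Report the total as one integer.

piece 0:c — minimal
piece 1:y — minimal
piece 2:a rests on {1:y}
piece 3:c rests on {0:c}
piece 4:c rests on {3:c}
piece 5:c rests on {4:c}
piece 6:c rests on {5:c}
piece 7:y rests on {2:a}
piece 8:y rests on {7:y}
piece 9:c rests on {6:c}
piece 10:a rests on {8:y}
minimal pieces: {0:c, 1:y}
ways to finish when only these pieces remain (= sum over removing one remaining piece with nothing left below it):
  1 left: {9}→1  {10}→1
  2 left: {6,9}→1  {8,10}→1  {9,10}→2
  3 left: {5,6,9}→1  {6,9,10}→3  {7,8,10}→1  {8,9,10}→3
  4 left: {2,7,8,10}→1  {4,5,6,9}→1  {5,6,9,10}→4  {6,8,9,10}→6  {7,8,9,10}→4
  5 left: {1,2,7,8,10}→1  {2,7,8,9,10}→5  {3,4,5,6,9}→1  {4,5,6,9,10}→5  {5,6,8,9,10}→10  {6,7,8,9,10}→10
  6 left: {0,3,4,5,6,9}→1  {1,2,7,8,9,10}→6  {2,6,7,8,9,10}→15  {3,4,5,6,9,10}→6  {4,5,6,8,9,10}→15  {5,6,7,8,9,10}→20
  7 left: {0,3,4,5,6,9,10}→7  {1,2,6,7,8,9,10}→21  {2,5,6,7,8,9,10}→35  {3,4,5,6,8,9,10}→21  {4,5,6,7,8,9,10}→35
  8 left: {0,3,4,5,6,8,9,10}→28  {1,2,5,6,7,8,9,10}→56  {2,4,5,6,7,8,9,10}→70  {3,4,5,6,7,8,9,10}→56
  9 left: {0,3,4,5,6,7,8,9,10}→84  {1,2,4,5,6,7,8,9,10}→126  {2,3,4,5,6,7,8,9,10}→126
  placing 0:c first → 252 extensions
  placing 1:y first → 210 extensions
total linear extensions = 462

462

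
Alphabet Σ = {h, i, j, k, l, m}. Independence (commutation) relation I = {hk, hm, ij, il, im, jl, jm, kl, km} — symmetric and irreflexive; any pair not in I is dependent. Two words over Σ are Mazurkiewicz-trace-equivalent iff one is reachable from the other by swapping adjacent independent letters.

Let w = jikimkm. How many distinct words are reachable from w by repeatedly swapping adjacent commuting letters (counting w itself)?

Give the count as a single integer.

42

drop 0:j onto floor
drop 1:i onto floor
drop 2:k onto {0:j, 1:i}
drop 3:i onto {2:k}
drop 4:m onto floor
drop 5:k onto {3:i}
drop 6:m onto {4:m}
ground layer = {0:j, 1:i, 4:m}
drop-orders for the pieces not yet dropped (sum over which currently-grounded one goes next):
  1 to go: {5} 1  {6} 1
  2 to go: {3,5} 1  {4,6} 1  {5,6} 2
  3 to go: {2,3,5} 1  {3,5,6} 3  {4,5,6} 3
  4 to go: {0,2,3,5} 1  {1,2,3,5} 1  {2,3,5,6} 4  {3,4,5,6} 6
  5 to go: {0,1,2,3,5} 2  {0,2,3,5,6} 5  {1,2,3,5,6} 5  {2,3,4,5,6} 10
  if 0:j drops first: 15 orders
  if 1:i drops first: 15 orders
  if 4:m drops first: 12 orders
heap linearizations: 42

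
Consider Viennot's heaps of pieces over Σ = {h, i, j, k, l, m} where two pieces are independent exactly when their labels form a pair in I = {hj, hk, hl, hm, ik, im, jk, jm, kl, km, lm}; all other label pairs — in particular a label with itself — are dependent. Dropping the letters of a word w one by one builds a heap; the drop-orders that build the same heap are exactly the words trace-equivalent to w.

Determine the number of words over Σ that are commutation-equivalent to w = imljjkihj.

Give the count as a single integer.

144

#0=i has no predecessor
#1=m has no predecessor
#2=l depends on [0:i]
#3=j depends on [2:l]
#4=j depends on [3:j]
#5=k has no predecessor
#6=i depends on [4:j]
#7=h depends on [6:i]
#8=j depends on [6:i]
sources: [0:i, 1:m, 5:k]
N(rest) = Σ N(rest − s) over sources s of rest; N(one piece) = 1:
  size 1 → [1]=1  [5]=1  [7]=1  [8]=1
  size 2 → [1,5]=2  [1,7]=2  [1,8]=2  [5,7]=2  [5,8]=2  [7,8]=2
  size 3 → [1,5,7]=6  [1,5,8]=6  [1,7,8]=6  [5,7,8]=6  [6,7,8]=2
  size 4 → [1,5,7,8]=24  [1,6,7,8]=8  [4,6,7,8]=2  [5,6,7,8]=8
  size 5 → [1,4,6,7,8]=10  [1,5,6,7,8]=40  [3,4,6,7,8]=2  [4,5,6,7,8]=10
  size 6 → [1,3,4,6,7,8]=12  [1,4,5,6,7,8]=60  [2,3,4,6,7,8]=2  [3,4,5,6,7,8]=12
  size 7 → [0,2,3,4,6,7,8]=2  [1,2,3,4,6,7,8]=14  [1,3,4,5,6,7,8]=84  [2,3,4,5,6,7,8]=14
  first=0(i) contributes 112
  first=1(m) contributes 16
  first=5(k) contributes 16
|[w]| = 144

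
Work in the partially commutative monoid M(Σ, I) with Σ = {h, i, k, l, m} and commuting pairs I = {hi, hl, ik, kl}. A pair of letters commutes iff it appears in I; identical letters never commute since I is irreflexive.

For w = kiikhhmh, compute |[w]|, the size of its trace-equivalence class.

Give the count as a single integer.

0(k) covers ∅
1(i) covers ∅
2(i) covers 1:i
3(k) covers 0:k
4(h) covers 3:k
5(h) covers 4:h
6(m) covers 2:i, 5:h
7(h) covers 6:m
floor of heap: 0:k, 1:i
completions by unplaced set U, small U first (add the entries for U minus each lowest piece of U):
  |U|=1: {7}:1
  |U|=2: {6,7}:1
  |U|=3: {2,6,7}:1  {5,6,7}:1
  |U|=4: {1,2,6,7}:1  {2,5,6,7}:2  {4,5,6,7}:1
  |U|=5: {1,2,5,6,7}:3  {2,4,5,6,7}:3  {3,4,5,6,7}:1
  |U|=6: {0,3,4,5,6,7}:1  {1,2,4,5,6,7}:6  {2,3,4,5,6,7}:4
  start at 0(k): 10
  start at 1(i): 5
sum over floor = 15

15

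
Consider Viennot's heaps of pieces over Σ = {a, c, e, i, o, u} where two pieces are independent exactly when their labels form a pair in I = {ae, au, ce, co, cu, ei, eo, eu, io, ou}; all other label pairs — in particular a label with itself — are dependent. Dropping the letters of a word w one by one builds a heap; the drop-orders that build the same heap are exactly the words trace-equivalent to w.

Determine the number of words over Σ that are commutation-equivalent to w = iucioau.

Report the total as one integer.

drop 0:i onto floor
drop 1:u onto {0:i}
drop 2:c onto {0:i}
drop 3:i onto {1:u, 2:c}
drop 4:o onto floor
drop 5:a onto {3:i, 4:o}
drop 6:u onto {3:i}
ground layer = {0:i, 4:o}
drop-orders for the pieces not yet dropped (sum over which currently-grounded one goes next):
  1 to go: {5} 1  {6} 1
  2 to go: {4,5} 1  {5,6} 2
  3 to go: {3,5,6} 2  {4,5,6} 3
  4 to go: {1,3,5,6} 2  {2,3,5,6} 2  {3,4,5,6} 5
  5 to go: {1,2,3,5,6} 4  {1,3,4,5,6} 7  {2,3,4,5,6} 7
  if 0:i drops first: 18 orders
  if 4:o drops first: 4 orders
heap linearizations: 22

22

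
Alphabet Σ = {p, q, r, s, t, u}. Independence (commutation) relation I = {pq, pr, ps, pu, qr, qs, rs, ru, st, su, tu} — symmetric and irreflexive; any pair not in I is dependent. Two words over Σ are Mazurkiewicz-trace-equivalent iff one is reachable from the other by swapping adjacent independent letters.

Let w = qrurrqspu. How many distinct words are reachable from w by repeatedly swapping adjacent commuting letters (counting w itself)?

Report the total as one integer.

drop 0:q onto floor
drop 1:r onto floor
drop 2:u onto {0:q}
drop 3:r onto {1:r}
drop 4:r onto {3:r}
drop 5:q onto {2:u}
drop 6:s onto floor
drop 7:p onto floor
drop 8:u onto {5:q}
ground layer = {0:q, 1:r, 6:s, 7:p}
drop-orders for the pieces not yet dropped (sum over which currently-grounded one goes next):
  1 to go: {4} 1  {6} 1  {7} 1  {8} 1
  2 to go: {3,4} 1  {4,6} 2  {4,7} 2  {4,8} 2  {5,8} 1  {6,7} 2  {6,8} 2  {7,8} 2
  3 to go: {1,3,4} 1  {2,5,8} 1  {3,4,6} 3  {3,4,7} 3  {3,4,8} 3  {4,5,8} 3  {4,6,7} 6  {4,6,8} 6  {4,7,8} 6  {5,6,8} 3  {5,7,8} 3  {6,7,8} 6
  4 to go: {0,2,5,8} 1  {1,3,4,6} 4  {1,3,4,7} 4  {1,3,4,8} 4  {2,4,5,8} 4  {2,5,6,8} 4  {2,5,7,8} 4  {3,4,5,8} 6  {3,4,6,7} 12  {3,4,6,8} 12  {3,4,7,8} 12  {4,5,6,8} 12  {4,5,7,8} 12  {4,6,7,8} 24  {5,6,7,8} 12
  5 to go: {0,2,4,5,8} 5  {0,2,5,6,8} 5  {0,2,5,7,8} 5  {1,3,4,5,8} 10  {1,3,4,6,7} 20  {1,3,4,6,8} 20  {1,3,4,7,8} 20  {2,3,4,5,8} 10  {2,4,5,6,8} 20  {2,4,5,7,8} 20  {2,5,6,7,8} 20  {3,4,5,6,8} 30  {3,4,5,7,8} 30  {3,4,6,7,8} 60  {4,5,6,7,8} 60
  6 to go: {0,2,3,4,5,8} 15  {0,2,4,5,6,8} 30  {0,2,4,5,7,8} 30  {0,2,5,6,7,8} 30  {1,2,3,4,5,8} 20  {1,3,4,5,6,8} 60  {1,3,4,5,7,8} 60  {1,3,4,6,7,8} 120  {2,3,4,5,6,8} 60  {2,3,4,5,7,8} 60  {2,4,5,6,7,8} 120  {3,4,5,6,7,8} 180
  7 to go: {0,1,2,3,4,5,8} 35  {0,2,3,4,5,6,8} 105  {0,2,3,4,5,7,8} 105  {0,2,4,5,6,7,8} 210  {1,2,3,4,5,6,8} 140  {1,2,3,4,5,7,8} 140  {1,3,4,5,6,7,8} 420  {2,3,4,5,6,7,8} 420
  if 0:q drops first: 1120 orders
  if 1:r drops first: 840 orders
  if 6:s drops first: 280 orders
  if 7:p drops first: 280 orders
heap linearizations: 2520

2520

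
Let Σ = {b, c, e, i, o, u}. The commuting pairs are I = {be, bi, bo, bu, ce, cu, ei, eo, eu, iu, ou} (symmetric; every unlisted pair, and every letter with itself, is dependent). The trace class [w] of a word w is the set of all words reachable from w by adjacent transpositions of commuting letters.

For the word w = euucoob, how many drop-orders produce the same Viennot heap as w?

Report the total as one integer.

315

piece 0:e — minimal
piece 1:u — minimal
piece 2:u rests on {1:u}
piece 3:c — minimal
piece 4:o rests on {3:c}
piece 5:o rests on {4:o}
piece 6:b rests on {3:c}
minimal pieces: {0:e, 1:u, 3:c}
ways to finish when only these pieces remain (= sum over removing one remaining piece with nothing left below it):
  1 left: {0}→1  {2}→1  {5}→1  {6}→1
  2 left: {0,2}→2  {0,5}→2  {0,6}→2  {1,2}→1  {2,5}→2  {2,6}→2  {4,5}→1  {5,6}→2
  3 left: {0,1,2}→3  {0,2,5}→6  {0,2,6}→6  {0,4,5}→3  {0,5,6}→6  {1,2,5}→3  {1,2,6}→3  {2,4,5}→3  {2,5,6}→6  {4,5,6}→3
  4 left: {0,1,2,5}→12  {0,1,2,6}→12  {0,2,4,5}→12  {0,2,5,6}→24  {0,4,5,6}→12  {1,2,4,5}→6  {1,2,5,6}→12  {2,4,5,6}→12  {3,4,5,6}→3
  5 left: {0,1,2,4,5}→30  {0,1,2,5,6}→60  {0,2,4,5,6}→60  {0,3,4,5,6}→15  {1,2,4,5,6}→30  {2,3,4,5,6}→15
  placing 0:e first → 45 extensions
  placing 1:u first → 90 extensions
  placing 3:c first → 180 extensions
total linear extensions = 315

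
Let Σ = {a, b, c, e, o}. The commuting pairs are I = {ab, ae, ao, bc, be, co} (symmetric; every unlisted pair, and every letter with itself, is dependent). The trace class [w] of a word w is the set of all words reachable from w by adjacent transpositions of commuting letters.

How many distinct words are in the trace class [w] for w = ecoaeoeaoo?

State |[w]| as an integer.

0(e) covers ∅
1(c) covers 0:e
2(o) covers 0:e
3(a) covers 1:c
4(e) covers 1:c, 2:o
5(o) covers 4:e
6(e) covers 5:o
7(a) covers 3:a
8(o) covers 6:e
9(o) covers 8:o
floor of heap: 0:e
completions by unplaced set U, small U first (add the entries for U minus each lowest piece of U):
  |U|=1: {7}:1  {9}:1
  |U|=2: {3,7}:1  {7,9}:2  {8,9}:1
  |U|=3: {3,7,9}:3  {6,8,9}:1  {7,8,9}:3
  |U|=4: {3,7,8,9}:6  {5,6,8,9}:1  {6,7,8,9}:4
  |U|=5: {3,6,7,8,9}:10  {4,5,6,8,9}:1  {5,6,7,8,9}:5
  |U|=6: {2,4,5,6,8,9}:1  {3,5,6,7,8,9}:15  {4,5,6,7,8,9}:6
  |U|=7: {2,4,5,6,7,8,9}:7  {3,4,5,6,7,8,9}:21
  |U|=8: {1,3,4,5,6,7,8,9}:21  {2,3,4,5,6,7,8,9}:28
  start at 0(e): 49

49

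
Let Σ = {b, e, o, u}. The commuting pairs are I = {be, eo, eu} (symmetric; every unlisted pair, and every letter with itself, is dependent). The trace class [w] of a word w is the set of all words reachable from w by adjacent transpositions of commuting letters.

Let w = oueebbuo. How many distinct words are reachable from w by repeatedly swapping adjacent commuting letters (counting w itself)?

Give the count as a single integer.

#0=o has no predecessor
#1=u depends on [0:o]
#2=e has no predecessor
#3=e depends on [2:e]
#4=b depends on [1:u]
#5=b depends on [4:b]
#6=u depends on [5:b]
#7=o depends on [6:u]
sources: [0:o, 2:e]
N(rest) = Σ N(rest − s) over sources s of rest; N(one piece) = 1:
  size 1 → [3]=1  [7]=1
  size 2 → [2,3]=1  [3,7]=2  [6,7]=1
  size 3 → [2,3,7]=3  [3,6,7]=3  [5,6,7]=1
  size 4 → [2,3,6,7]=6  [3,5,6,7]=4  [4,5,6,7]=1
  size 5 → [1,4,5,6,7]=1  [2,3,5,6,7]=10  [3,4,5,6,7]=5
  size 6 → [0,1,4,5,6,7]=1  [1,3,4,5,6,7]=6  [2,3,4,5,6,7]=15
  first=0(o) contributes 21
  first=2(e) contributes 7
|[w]| = 28

28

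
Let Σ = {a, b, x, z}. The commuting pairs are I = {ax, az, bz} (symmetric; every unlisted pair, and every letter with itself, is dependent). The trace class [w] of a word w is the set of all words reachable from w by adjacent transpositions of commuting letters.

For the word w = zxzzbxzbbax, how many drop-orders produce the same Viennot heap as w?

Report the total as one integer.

piece 0:z — minimal
piece 1:x rests on {0:z}
piece 2:z rests on {1:x}
piece 3:z rests on {2:z}
piece 4:b rests on {1:x}
piece 5:x rests on {3:z, 4:b}
piece 6:z rests on {5:x}
piece 7:b rests on {5:x}
piece 8:b rests on {7:b}
piece 9:a rests on {8:b}
piece 10:x rests on {6:z, 8:b}
minimal pieces: {0:z}
ways to finish when only these pieces remain (= sum over removing one remaining piece with nothing left below it):
  1 left: {9}→1  {10}→1
  2 left: {6,10}→1  {9,10}→2
  3 left: {6,9,10}→3  {8,9,10}→2
  4 left: {6,8,9,10}→5  {7,8,9,10}→2
  5 left: {6,7,8,9,10}→7
  6 left: {5,6,7,8,9,10}→7
  7 left: {3,5,6,7,8,9,10}→7  {4,5,6,7,8,9,10}→7
  8 left: {2,3,5,6,7,8,9,10}→7  {3,4,5,6,7,8,9,10}→14
  9 left: {2,3,4,5,6,7,8,9,10}→21
  placing 0:z first → 21 extensions

21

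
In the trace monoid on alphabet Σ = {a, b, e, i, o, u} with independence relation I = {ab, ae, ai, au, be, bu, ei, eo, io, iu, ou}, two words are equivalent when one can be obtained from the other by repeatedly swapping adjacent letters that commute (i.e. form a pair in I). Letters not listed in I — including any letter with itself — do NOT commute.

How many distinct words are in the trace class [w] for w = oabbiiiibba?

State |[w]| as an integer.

#0=o has no predecessor
#1=a depends on [0:o]
#2=b depends on [0:o]
#3=b depends on [2:b]
#4=i depends on [3:b]
#5=i depends on [4:i]
#6=i depends on [5:i]
#7=i depends on [6:i]
#8=b depends on [7:i]
#9=b depends on [8:b]
#10=a depends on [1:a]
sources: [0:o]
N(rest) = Σ N(rest − s) over sources s of rest; N(one piece) = 1:
  size 1 → [9]=1  [10]=1
  size 2 → [1,10]=1  [8,9]=1  [9,10]=2
  size 3 → [1,9,10]=3  [7,8,9]=1  [8,9,10]=3
  size 4 → [1,8,9,10]=6  [6,7,8,9]=1  [7,8,9,10]=4
  size 5 → [1,7,8,9,10]=10  [5,6,7,8,9]=1  [6,7,8,9,10]=5
  size 6 → [1,6,7,8,9,10]=15  [4,5,6,7,8,9]=1  [5,6,7,8,9,10]=6
  size 7 → [1,5,6,7,8,9,10]=21  [3,4,5,6,7,8,9]=1  [4,5,6,7,8,9,10]=7
  size 8 → [1,4,5,6,7,8,9,10]=28  [2,3,4,5,6,7,8,9]=1  [3,4,5,6,7,8,9,10]=8
  size 9 → [1,3,4,5,6,7,8,9,10]=36  [2,3,4,5,6,7,8,9,10]=9
  first=0(o) contributes 45

45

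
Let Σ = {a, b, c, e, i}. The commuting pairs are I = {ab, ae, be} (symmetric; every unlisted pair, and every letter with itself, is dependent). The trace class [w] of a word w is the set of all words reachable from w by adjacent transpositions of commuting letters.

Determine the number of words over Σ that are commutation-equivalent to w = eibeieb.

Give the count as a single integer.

piece 0:e — minimal
piece 1:i rests on {0:e}
piece 2:b rests on {1:i}
piece 3:e rests on {1:i}
piece 4:i rests on {2:b, 3:e}
piece 5:e rests on {4:i}
piece 6:b rests on {4:i}
minimal pieces: {0:e}
ways to finish when only these pieces remain (= sum over removing one remaining piece with nothing left below it):
  1 left: {5}→1  {6}→1
  2 left: {5,6}→2
  3 left: {4,5,6}→2
  4 left: {2,4,5,6}→2  {3,4,5,6}→2
  5 left: {2,3,4,5,6}→4
  placing 0:e first → 4 extensions

4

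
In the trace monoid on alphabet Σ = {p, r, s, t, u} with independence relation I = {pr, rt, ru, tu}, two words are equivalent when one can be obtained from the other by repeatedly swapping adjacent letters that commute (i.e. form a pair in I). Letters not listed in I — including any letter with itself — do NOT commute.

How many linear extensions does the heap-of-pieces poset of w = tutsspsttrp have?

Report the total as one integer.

drop 0:t onto floor
drop 1:u onto floor
drop 2:t onto {0:t}
drop 3:s onto {1:u, 2:t}
drop 4:s onto {3:s}
drop 5:p onto {4:s}
drop 6:s onto {5:p}
drop 7:t onto {6:s}
drop 8:t onto {7:t}
drop 9:r onto {6:s}
drop 10:p onto {8:t}
ground layer = {0:t, 1:u}
drop-orders for the pieces not yet dropped (sum over which currently-grounded one goes next):
  1 to go: {9} 1  {10} 1
  2 to go: {8,10} 1  {9,10} 2
  3 to go: {7,8,10} 1  {8,9,10} 3
  4 to go: {7,8,9,10} 4
  5 to go: {6,7,8,9,10} 4
  6 to go: {5,6,7,8,9,10} 4
  7 to go: {4,5,6,7,8,9,10} 4
  8 to go: {3,4,5,6,7,8,9,10} 4
  9 to go: {1,3,4,5,6,7,8,9,10} 4  {2,3,4,5,6,7,8,9,10} 4
  if 0:t drops first: 8 orders
  if 1:u drops first: 4 orders
heap linearizations: 12

12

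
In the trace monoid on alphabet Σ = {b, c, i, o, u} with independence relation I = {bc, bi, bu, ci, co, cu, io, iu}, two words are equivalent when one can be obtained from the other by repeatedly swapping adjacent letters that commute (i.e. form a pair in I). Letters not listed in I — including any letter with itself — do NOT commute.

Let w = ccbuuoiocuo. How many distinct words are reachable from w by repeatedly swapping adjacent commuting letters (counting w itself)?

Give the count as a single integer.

3960

#0=c has no predecessor
#1=c depends on [0:c]
#2=b has no predecessor
#3=u has no predecessor
#4=u depends on [3:u]
#5=o depends on [2:b, 4:u]
#6=i has no predecessor
#7=o depends on [5:o]
#8=c depends on [1:c]
#9=u depends on [7:o]
#10=o depends on [9:u]
sources: [0:c, 2:b, 3:u, 6:i]
N(rest) = Σ N(rest − s) over sources s of rest; N(one piece) = 1:
  size 1 → [6]=1  [8]=1  [10]=1
  size 2 → [1,8]=1  [6,8]=2  [6,10]=2  [8,10]=2  [9,10]=1
  size 3 → [0,1,8]=1  [1,6,8]=3  [1,8,10]=3  [6,8,10]=6  [6,9,10]=3  [7,9,10]=1  [8,9,10]=3
  size 4 → [0,1,6,8]=4  [0,1,8,10]=4  [1,6,8,10]=12  [1,8,9,10]=6  [5,7,9,10]=1  [6,7,9,10]=4  [6,8,9,10]=12  [7,8,9,10]=4
  size 5 → [0,1,6,8,10]=20  [0,1,8,9,10]=10  [1,6,8,9,10]=30  [1,7,8,9,10]=10  [2,5,7,9,10]=1  [4,5,7,9,10]=1  [5,6,7,9,10]=5  [5,7,8,9,10]=5  [6,7,8,9,10]=20
  size 6 → [0,1,6,8,9,10]=60  [0,1,7,8,9,10]=20  [1,5,7,8,9,10]=15  [1,6,7,8,9,10]=60  [2,4,5,7,9,10]=2  [2,5,6,7,9,10]=6  [2,5,7,8,9,10]=6  [3,4,5,7,9,10]=1  [4,5,6,7,9,10]=6  [4,5,7,8,9,10]=6  [5,6,7,8,9,10]=30
  size 7 → [0,1,5,7,8,9,10]=35  [0,1,6,7,8,9,10]=140  [1,2,5,7,8,9,10]=21  [1,4,5,7,8,9,10]=21  [1,5,6,7,8,9,10]=105  [2,3,4,5,7,9,10]=3  [2,4,5,6,7,9,10]=14  [2,4,5,7,8,9,10]=14  [2,5,6,7,8,9,10]=42  [3,4,5,6,7,9,10]=7  [3,4,5,7,8,9,10]=7  [4,5,6,7,8,9,10]=42
  size 8 → [0,1,2,5,7,8,9,10]=56  [0,1,4,5,7,8,9,10]=56  [0,1,5,6,7,8,9,10]=280  [1,2,4,5,7,8,9,10]=56  [1,2,5,6,7,8,9,10]=168  [1,3,4,5,7,8,9,10]=28  [1,4,5,6,7,8,9,10]=168  [2,3,4,5,6,7,9,10]=24  [2,3,4,5,7,8,9,10]=24  [2,4,5,6,7,8,9,10]=112  [3,4,5,6,7,8,9,10]=56
  size 9 → [0,1,2,4,5,7,8,9,10]=168  [0,1,2,5,6,7,8,9,10]=504  [0,1,3,4,5,7,8,9,10]=84  [0,1,4,5,6,7,8,9,10]=504  [1,2,3,4,5,7,8,9,10]=108  [1,2,4,5,6,7,8,9,10]=504  [1,3,4,5,6,7,8,9,10]=252  [2,3,4,5,6,7,8,9,10]=216
  first=0(c) contributes 1080
  first=2(b) contributes 840
  first=3(u) contributes 1680
  first=6(i) contributes 360
|[w]| = 3960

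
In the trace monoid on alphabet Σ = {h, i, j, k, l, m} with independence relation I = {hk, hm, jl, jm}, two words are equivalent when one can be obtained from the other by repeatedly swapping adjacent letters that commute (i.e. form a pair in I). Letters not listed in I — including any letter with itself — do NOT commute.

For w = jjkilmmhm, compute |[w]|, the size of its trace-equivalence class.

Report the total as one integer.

4

#0=j has no predecessor
#1=j depends on [0:j]
#2=k depends on [1:j]
#3=i depends on [2:k]
#4=l depends on [3:i]
#5=m depends on [4:l]
#6=m depends on [5:m]
#7=h depends on [4:l]
#8=m depends on [6:m]
sources: [0:j]
N(rest) = Σ N(rest − s) over sources s of rest; N(one piece) = 1:
  size 1 → [7]=1  [8]=1
  size 2 → [6,8]=1  [7,8]=2
  size 3 → [5,6,8]=1  [6,7,8]=3
  size 4 → [5,6,7,8]=4
  size 5 → [4,5,6,7,8]=4
  size 6 → [3,4,5,6,7,8]=4
  size 7 → [2,3,4,5,6,7,8]=4
  first=0(j) contributes 4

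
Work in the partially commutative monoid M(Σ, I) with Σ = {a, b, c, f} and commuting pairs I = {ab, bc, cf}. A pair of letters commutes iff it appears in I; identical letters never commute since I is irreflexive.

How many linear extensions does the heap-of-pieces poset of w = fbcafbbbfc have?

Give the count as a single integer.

drop 0:f onto floor
drop 1:b onto {0:f}
drop 2:c onto floor
drop 3:a onto {0:f, 2:c}
drop 4:f onto {1:b, 3:a}
drop 5:b onto {4:f}
drop 6:b onto {5:b}
drop 7:b onto {6:b}
drop 8:f onto {7:b}
drop 9:c onto {3:a}
ground layer = {0:f, 2:c}
drop-orders for the pieces not yet dropped (sum over which currently-grounded one goes next):
  1 to go: {8} 1  {9} 1
  2 to go: {7,8} 1  {8,9} 2
  3 to go: {6,7,8} 1  {7,8,9} 3
  4 to go: {5,6,7,8} 1  {6,7,8,9} 4
  5 to go: {4,5,6,7,8} 1  {5,6,7,8,9} 5
  6 to go: {1,4,5,6,7,8} 1  {4,5,6,7,8,9} 6
  7 to go: {1,4,5,6,7,8,9} 7  {3,4,5,6,7,8,9} 6
  8 to go: {1,3,4,5,6,7,8,9} 13  {2,3,4,5,6,7,8,9} 6
  if 0:f drops first: 19 orders
  if 2:c drops first: 13 orders
heap linearizations: 32

32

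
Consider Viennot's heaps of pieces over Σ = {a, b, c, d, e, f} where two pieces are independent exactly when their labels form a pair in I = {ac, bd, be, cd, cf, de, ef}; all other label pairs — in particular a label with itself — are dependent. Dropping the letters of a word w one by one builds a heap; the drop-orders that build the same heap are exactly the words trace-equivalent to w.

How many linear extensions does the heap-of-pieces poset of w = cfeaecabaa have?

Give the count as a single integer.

piece 0:c — minimal
piece 1:f — minimal
piece 2:e rests on {0:c}
piece 3:a rests on {1:f, 2:e}
piece 4:e rests on {3:a}
piece 5:c rests on {4:e}
piece 6:a rests on {4:e}
piece 7:b rests on {5:c, 6:a}
piece 8:a rests on {7:b}
piece 9:a rests on {8:a}
minimal pieces: {0:c, 1:f}
ways to finish when only these pieces remain (= sum over removing one remaining piece with nothing left below it):
  1 left: {9}→1
  2 left: {8,9}→1
  3 left: {7,8,9}→1
  4 left: {5,7,8,9}→1  {6,7,8,9}→1
  5 left: {5,6,7,8,9}→2
  6 left: {4,5,6,7,8,9}→2
  7 left: {3,4,5,6,7,8,9}→2
  8 left: {1,3,4,5,6,7,8,9}→2  {2,3,4,5,6,7,8,9}→2
  placing 0:c first → 4 extensions
  placing 1:f first → 2 extensions
total linear extensions = 6

6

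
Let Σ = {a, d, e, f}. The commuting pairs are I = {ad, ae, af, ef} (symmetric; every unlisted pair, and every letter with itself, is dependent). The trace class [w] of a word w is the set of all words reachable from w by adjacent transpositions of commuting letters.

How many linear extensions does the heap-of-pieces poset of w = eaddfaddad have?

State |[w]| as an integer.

120

drop 0:e onto floor
drop 1:a onto floor
drop 2:d onto {0:e}
drop 3:d onto {2:d}
drop 4:f onto {3:d}
drop 5:a onto {1:a}
drop 6:d onto {4:f}
drop 7:d onto {6:d}
drop 8:a onto {5:a}
drop 9:d onto {7:d}
ground layer = {0:e, 1:a}
drop-orders for the pieces not yet dropped (sum over which currently-grounded one goes next):
  1 to go: {8} 1  {9} 1
  2 to go: {5,8} 1  {7,9} 1  {8,9} 2
  3 to go: {1,5,8} 1  {5,8,9} 3  {6,7,9} 1  {7,8,9} 3
  4 to go: {1,5,8,9} 4  {4,6,7,9} 1  {5,7,8,9} 6  {6,7,8,9} 4
  5 to go: {1,5,7,8,9} 10  {3,4,6,7,9} 1  {4,6,7,8,9} 5  {5,6,7,8,9} 10
  6 to go: {1,5,6,7,8,9} 20  {2,3,4,6,7,9} 1  {3,4,6,7,8,9} 6  {4,5,6,7,8,9} 15
  7 to go: {0,2,3,4,6,7,9} 1  {1,4,5,6,7,8,9} 35  {2,3,4,6,7,8,9} 7  {3,4,5,6,7,8,9} 21
  8 to go: {0,2,3,4,6,7,8,9} 8  {1,3,4,5,6,7,8,9} 56  {2,3,4,5,6,7,8,9} 28
  if 0:e drops first: 84 orders
  if 1:a drops first: 36 orders
heap linearizations: 120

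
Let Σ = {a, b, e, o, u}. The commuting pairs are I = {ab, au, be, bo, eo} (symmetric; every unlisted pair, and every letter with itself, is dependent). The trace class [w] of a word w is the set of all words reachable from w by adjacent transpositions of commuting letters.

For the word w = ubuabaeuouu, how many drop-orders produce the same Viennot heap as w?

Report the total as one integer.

25

#0=u has no predecessor
#1=b depends on [0:u]
#2=u depends on [1:b]
#3=a has no predecessor
#4=b depends on [2:u]
#5=a depends on [3:a]
#6=e depends on [2:u, 5:a]
#7=u depends on [4:b, 6:e]
#8=o depends on [7:u]
#9=u depends on [8:o]
#10=u depends on [9:u]
sources: [0:u, 3:a]
N(rest) = Σ N(rest − s) over sources s of rest; N(one piece) = 1:
  size 1 → [10]=1
  size 2 → [9,10]=1
  size 3 → [8,9,10]=1
  size 4 → [7,8,9,10]=1
  size 5 → [4,7,8,9,10]=1  [6,7,8,9,10]=1
  size 6 → [4,6,7,8,9,10]=2  [5,6,7,8,9,10]=1
  size 7 → [2,4,6,7,8,9,10]=2  [3,5,6,7,8,9,10]=1  [4,5,6,7,8,9,10]=3
  size 8 → [1,2,4,6,7,8,9,10]=2  [2,4,5,6,7,8,9,10]=5  [3,4,5,6,7,8,9,10]=4
  size 9 → [0,1,2,4,6,7,8,9,10]=2  [1,2,4,5,6,7,8,9,10]=7  [2,3,4,5,6,7,8,9,10]=9
  first=0(u) contributes 16
  first=3(a) contributes 9
|[w]| = 25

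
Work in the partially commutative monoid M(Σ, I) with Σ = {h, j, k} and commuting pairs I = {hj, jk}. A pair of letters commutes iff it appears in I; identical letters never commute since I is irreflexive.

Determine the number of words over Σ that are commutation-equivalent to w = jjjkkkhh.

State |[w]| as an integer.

56

#0=j has no predecessor
#1=j depends on [0:j]
#2=j depends on [1:j]
#3=k has no predecessor
#4=k depends on [3:k]
#5=k depends on [4:k]
#6=h depends on [5:k]
#7=h depends on [6:h]
sources: [0:j, 3:k]
N(rest) = Σ N(rest − s) over sources s of rest; N(one piece) = 1:
  size 1 → [2]=1  [7]=1
  size 2 → [1,2]=1  [2,7]=2  [6,7]=1
  size 3 → [0,1,2]=1  [1,2,7]=3  [2,6,7]=3  [5,6,7]=1
  size 4 → [0,1,2,7]=4  [1,2,6,7]=6  [2,5,6,7]=4  [4,5,6,7]=1
  size 5 → [0,1,2,6,7]=10  [1,2,5,6,7]=10  [2,4,5,6,7]=5  [3,4,5,6,7]=1
  size 6 → [0,1,2,5,6,7]=20  [1,2,4,5,6,7]=15  [2,3,4,5,6,7]=6
  first=0(j) contributes 21
  first=3(k) contributes 35
|[w]| = 56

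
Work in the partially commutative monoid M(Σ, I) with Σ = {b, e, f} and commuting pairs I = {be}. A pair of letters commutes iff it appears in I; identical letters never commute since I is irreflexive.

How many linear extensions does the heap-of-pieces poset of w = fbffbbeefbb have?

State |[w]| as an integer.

drop 0:f onto floor
drop 1:b onto {0:f}
drop 2:f onto {1:b}
drop 3:f onto {2:f}
drop 4:b onto {3:f}
drop 5:b onto {4:b}
drop 6:e onto {3:f}
drop 7:e onto {6:e}
drop 8:f onto {5:b, 7:e}
drop 9:b onto {8:f}
drop 10:b onto {9:b}
ground layer = {0:f}
drop-orders for the pieces not yet dropped (sum over which currently-grounded one goes next):
  1 to go: {10} 1
  2 to go: {9,10} 1
  3 to go: {8,9,10} 1
  4 to go: {5,8,9,10} 1  {7,8,9,10} 1
  5 to go: {4,5,8,9,10} 1  {5,7,8,9,10} 2  {6,7,8,9,10} 1
  6 to go: {4,5,7,8,9,10} 3  {5,6,7,8,9,10} 3
  7 to go: {4,5,6,7,8,9,10} 6
  8 to go: {3,4,5,6,7,8,9,10} 6
  9 to go: {2,3,4,5,6,7,8,9,10} 6
  if 0:f drops first: 6 orders

6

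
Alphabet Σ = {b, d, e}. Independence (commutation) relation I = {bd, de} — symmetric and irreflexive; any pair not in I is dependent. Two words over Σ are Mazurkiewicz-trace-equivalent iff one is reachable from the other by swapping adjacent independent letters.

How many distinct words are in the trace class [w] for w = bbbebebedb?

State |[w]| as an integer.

0(b) covers ∅
1(b) covers 0:b
2(b) covers 1:b
3(e) covers 2:b
4(b) covers 3:e
5(e) covers 4:b
6(b) covers 5:e
7(e) covers 6:b
8(d) covers ∅
9(b) covers 7:e
floor of heap: 0:b, 8:d
completions by unplaced set U, small U first (add the entries for U minus each lowest piece of U):
  |U|=1: {8}:1  {9}:1
  |U|=2: {7,9}:1  {8,9}:2
  |U|=3: {6,7,9}:1  {7,8,9}:3
  |U|=4: {5,6,7,9}:1  {6,7,8,9}:4
  |U|=5: {4,5,6,7,9}:1  {5,6,7,8,9}:5
  |U|=6: {3,4,5,6,7,9}:1  {4,5,6,7,8,9}:6
  |U|=7: {2,3,4,5,6,7,9}:1  {3,4,5,6,7,8,9}:7
  |U|=8: {1,2,3,4,5,6,7,9}:1  {2,3,4,5,6,7,8,9}:8
  start at 0(b): 9
  start at 8(d): 1
sum over floor = 10

10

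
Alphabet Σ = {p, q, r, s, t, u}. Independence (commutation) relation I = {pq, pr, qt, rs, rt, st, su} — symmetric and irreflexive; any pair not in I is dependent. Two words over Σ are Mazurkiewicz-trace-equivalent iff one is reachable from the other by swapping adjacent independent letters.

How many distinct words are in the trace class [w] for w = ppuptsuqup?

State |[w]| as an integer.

0(p) covers ∅
1(p) covers 0:p
2(u) covers 1:p
3(p) covers 2:u
4(t) covers 3:p
5(s) covers 3:p
6(u) covers 4:t
7(q) covers 5:s, 6:u
8(u) covers 7:q
9(p) covers 8:u
floor of heap: 0:p
completions by unplaced set U, small U first (add the entries for U minus each lowest piece of U):
  |U|=1: {9}:1
  |U|=2: {8,9}:1
  |U|=3: {7,8,9}:1
  |U|=4: {5,7,8,9}:1  {6,7,8,9}:1
  |U|=5: {4,6,7,8,9}:1  {5,6,7,8,9}:2
  |U|=6: {4,5,6,7,8,9}:3
  |U|=7: {3,4,5,6,7,8,9}:3
  |U|=8: {2,3,4,5,6,7,8,9}:3
  start at 0(p): 3

3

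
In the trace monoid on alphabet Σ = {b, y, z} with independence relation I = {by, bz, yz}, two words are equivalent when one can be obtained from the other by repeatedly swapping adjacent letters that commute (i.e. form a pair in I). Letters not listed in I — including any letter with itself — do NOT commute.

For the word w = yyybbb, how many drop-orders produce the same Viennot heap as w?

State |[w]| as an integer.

0(y) covers ∅
1(y) covers 0:y
2(y) covers 1:y
3(b) covers ∅
4(b) covers 3:b
5(b) covers 4:b
floor of heap: 0:y, 3:b
completions by unplaced set U, small U first (add the entries for U minus each lowest piece of U):
  |U|=1: {2}:1  {5}:1
  |U|=2: {1,2}:1  {2,5}:2  {4,5}:1
  |U|=3: {0,1,2}:1  {1,2,5}:3  {2,4,5}:3  {3,4,5}:1
  |U|=4: {0,1,2,5}:4  {1,2,4,5}:6  {2,3,4,5}:4
  start at 0(y): 10
  start at 3(b): 10
sum over floor = 20

20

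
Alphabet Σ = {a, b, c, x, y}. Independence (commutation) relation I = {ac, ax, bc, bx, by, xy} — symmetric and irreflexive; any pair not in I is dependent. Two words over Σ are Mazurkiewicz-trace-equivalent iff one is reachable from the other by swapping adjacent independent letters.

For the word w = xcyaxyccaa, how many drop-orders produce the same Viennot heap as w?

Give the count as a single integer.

28

#0=x has no predecessor
#1=c depends on [0:x]
#2=y depends on [1:c]
#3=a depends on [2:y]
#4=x depends on [1:c]
#5=y depends on [3:a]
#6=c depends on [4:x, 5:y]
#7=c depends on [6:c]
#8=a depends on [5:y]
#9=a depends on [8:a]
sources: [0:x]
N(rest) = Σ N(rest − s) over sources s of rest; N(one piece) = 1:
  size 1 → [7]=1  [9]=1
  size 2 → [6,7]=1  [7,9]=2  [8,9]=1
  size 3 → [4,6,7]=1  [6,7,9]=3  [7,8,9]=3
  size 4 → [4,6,7,9]=4  [6,7,8,9]=6
  size 5 → [4,6,7,8,9]=10  [5,6,7,8,9]=6
  size 6 → [3,5,6,7,8,9]=6  [4,5,6,7,8,9]=16
  size 7 → [2,3,5,6,7,8,9]=6  [3,4,5,6,7,8,9]=22
  size 8 → [2,3,4,5,6,7,8,9]=28
  first=0(x) contributes 28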